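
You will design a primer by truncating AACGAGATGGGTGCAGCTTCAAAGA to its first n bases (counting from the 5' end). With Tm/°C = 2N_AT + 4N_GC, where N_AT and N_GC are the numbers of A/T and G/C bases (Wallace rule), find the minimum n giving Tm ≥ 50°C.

First 15 bases: AACGAGATGGGTGCA → Tm = 46°C (< 50°C)
First 16 bases: AACGAGATGGGTGCAG → Tm = 50°C (≥ 50°C)
Since every base adds ≥2°C, Tm only increases with n, so the threshold is first crossed at n = 16.

n = 16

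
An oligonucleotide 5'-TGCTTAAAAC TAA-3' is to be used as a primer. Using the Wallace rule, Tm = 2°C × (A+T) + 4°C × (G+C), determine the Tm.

32°C

Base counts: G=1, T=4, A=6, C=2
A+T = 10, G+C = 3
Tm = 4·3 + 2·10 = 12 + 20 = 32°C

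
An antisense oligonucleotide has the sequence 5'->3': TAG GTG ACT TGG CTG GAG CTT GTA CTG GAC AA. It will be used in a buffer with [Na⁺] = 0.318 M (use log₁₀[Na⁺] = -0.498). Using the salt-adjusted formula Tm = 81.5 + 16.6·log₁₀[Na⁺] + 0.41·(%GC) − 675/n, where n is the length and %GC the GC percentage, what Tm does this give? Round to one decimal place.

72.6°C

Length n = 32. Base counts: T=9, A=7, C=5, G=11
G+C = 16, so %GC = 16/32 × 100 = 50%
Salt term: 16.6 × (-0.498) = -8.267
GC term: 0.41 × 50 = 20.5; length term: −675/32 = −21.094
Tm = 81.5 + (-8.267) + 20.5 − 21.094 = 72.639 → 72.6°C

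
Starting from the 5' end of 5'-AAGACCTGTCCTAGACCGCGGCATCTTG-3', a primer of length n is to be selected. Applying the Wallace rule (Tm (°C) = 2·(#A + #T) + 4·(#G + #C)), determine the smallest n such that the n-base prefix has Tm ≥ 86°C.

First 27 bases: AAGACCTGTCCTAGACCGCGGCATCTT → Tm = 84°C (< 86°C)
First 28 bases: AAGACCTGTCCTAGACCGCGGCATCTTG → Tm = 88°C (≥ 86°C)
Each additional base adds 2°C (A/T) or 4°C (G/C), so Tm is non-decreasing in n; n = 28 is the first length to reach 86°C.

n = 28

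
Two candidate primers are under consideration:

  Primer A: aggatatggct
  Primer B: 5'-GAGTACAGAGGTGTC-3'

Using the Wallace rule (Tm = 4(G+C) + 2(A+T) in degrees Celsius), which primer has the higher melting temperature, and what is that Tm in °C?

Primer A: A+T=6, G+C=5 → Tm = 2(6)+4(5) = 32°C
Primer B: A+T=7, G+C=8 → Tm = 2(7)+4(8) = 46°C
32°C vs 46°C → primer B is higher.

Primer B, 46°C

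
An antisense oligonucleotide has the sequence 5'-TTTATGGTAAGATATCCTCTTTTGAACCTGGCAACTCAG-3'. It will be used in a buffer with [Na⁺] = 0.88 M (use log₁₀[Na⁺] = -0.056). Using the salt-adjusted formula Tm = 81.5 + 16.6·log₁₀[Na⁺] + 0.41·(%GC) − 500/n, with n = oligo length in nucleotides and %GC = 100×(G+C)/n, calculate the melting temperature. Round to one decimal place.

83.5°C

Length n = 39. Counting bases: T=14, G=7, C=8, A=10
G+C = 15, so %GC = 15/39 × 100 = 38.462%
Salt term: 16.6 × (-0.056) = -0.93
GC term: 0.41 × 38.462 = 15.769; length term: −500/39 = −12.821
Tm = 81.5 + (-0.93) + 15.769 − 12.821 = 83.518 → 83.5°C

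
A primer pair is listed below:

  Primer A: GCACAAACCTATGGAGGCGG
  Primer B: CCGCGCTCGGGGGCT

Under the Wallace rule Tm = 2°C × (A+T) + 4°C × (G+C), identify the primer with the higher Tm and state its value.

Primer A, 64°C

Primer A: A+T=8, G+C=12 → Tm = 2(8)+4(12) = 64°C
Primer B: A+T=2, G+C=13 → Tm = 2(2)+4(13) = 56°C
64°C vs 56°C → primer A is higher.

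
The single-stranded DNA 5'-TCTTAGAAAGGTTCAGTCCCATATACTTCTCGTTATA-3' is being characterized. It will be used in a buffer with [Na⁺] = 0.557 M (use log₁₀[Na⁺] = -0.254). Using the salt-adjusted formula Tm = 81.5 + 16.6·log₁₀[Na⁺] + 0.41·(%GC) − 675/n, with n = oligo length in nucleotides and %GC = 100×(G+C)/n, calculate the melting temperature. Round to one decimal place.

73.4°C

Length n = 37. Scanning the sequence gives T=14, A=10, G=5, C=8.
G+C = 13, so %GC = 13/37 × 100 = 35.135%
Salt term: 16.6 × (-0.254) = -4.216
GC term: 0.41 × 35.135 = 14.405; length term: −675/37 = −18.243
Tm = 81.5 + (-4.216) + 14.405 − 18.243 = 73.446 → 73.4°C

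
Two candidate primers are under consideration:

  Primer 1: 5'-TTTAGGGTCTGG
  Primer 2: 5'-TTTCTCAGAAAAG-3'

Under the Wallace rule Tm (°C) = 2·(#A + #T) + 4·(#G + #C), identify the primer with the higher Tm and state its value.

Primer 1, 36°C

Primer 1: A+T=6, G+C=6 → Tm = 2(6)+4(6) = 36°C
Primer 2: A+T=9, G+C=4 → Tm = 2(9)+4(4) = 34°C
36°C vs 34°C → primer 1 is higher.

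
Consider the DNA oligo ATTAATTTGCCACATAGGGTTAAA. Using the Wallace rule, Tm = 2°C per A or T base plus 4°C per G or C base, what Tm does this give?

62°C

C=3, A=9, T=8, G=4
A+T = 17, G+C = 7
Tm = 2×17 + 4×7 = 62°C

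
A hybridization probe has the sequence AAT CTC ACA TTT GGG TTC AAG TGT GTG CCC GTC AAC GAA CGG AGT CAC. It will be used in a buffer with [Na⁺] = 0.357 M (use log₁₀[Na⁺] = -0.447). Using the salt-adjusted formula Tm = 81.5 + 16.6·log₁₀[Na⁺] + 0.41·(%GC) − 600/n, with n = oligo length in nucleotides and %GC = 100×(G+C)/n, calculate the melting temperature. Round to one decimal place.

82.1°C

Length n = 48. Base counts: T=12, A=12, C=12, G=12
G+C = 24, so %GC = 24/48 × 100 = 50%
Salt term: 16.6 × (-0.447) = -7.42
GC term: 0.41 × 50 = 20.5; length term: −600/48 = −12.5
Tm = 81.5 + (-7.42) + 20.5 − 12.5 = 82.08 → 82.1°C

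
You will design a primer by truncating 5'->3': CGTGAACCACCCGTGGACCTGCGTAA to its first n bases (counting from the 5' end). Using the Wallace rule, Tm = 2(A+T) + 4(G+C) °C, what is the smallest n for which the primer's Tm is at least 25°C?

First 7 bases: CGTGAAC → Tm = 22°C (< 25°C)
First 8 bases: CGTGAACC → Tm = 26°C (≥ 25°C)
Each additional base adds 2°C (A/T) or 4°C (G/C), so Tm is non-decreasing in n; n = 8 is the first length to reach 25°C.

n = 8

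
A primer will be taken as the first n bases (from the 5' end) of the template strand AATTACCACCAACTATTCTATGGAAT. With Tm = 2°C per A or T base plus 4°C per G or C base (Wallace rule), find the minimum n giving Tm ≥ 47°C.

First 17 bases: AATTACCACCAACTATT → Tm = 44°C (< 47°C)
First 18 bases: AATTACCACCAACTATTC → Tm = 48°C (≥ 47°C)
Since every base adds ≥2°C, Tm only increases with n, so the threshold is first crossed at n = 18.

n = 18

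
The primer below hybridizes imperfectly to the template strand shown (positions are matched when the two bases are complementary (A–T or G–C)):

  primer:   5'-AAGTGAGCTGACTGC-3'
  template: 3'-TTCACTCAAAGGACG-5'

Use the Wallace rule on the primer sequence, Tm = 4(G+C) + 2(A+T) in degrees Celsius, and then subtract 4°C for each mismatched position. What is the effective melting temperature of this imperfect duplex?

Primer base counts: A=4, T=3, G=5, C=3 → A+T=7, G+C=8
Perfect-match Tm = 2(7) + 4(8) = 14 + 32 = 46°C
Mismatches (positions where the bases are not complementary): 3 (at positions 8, 10, 11)
Effective Tm = 46 − 3×4 = 46 − 12 = 34°C

34°C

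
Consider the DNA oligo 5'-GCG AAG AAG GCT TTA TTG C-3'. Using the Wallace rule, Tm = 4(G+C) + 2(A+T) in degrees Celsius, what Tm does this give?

Scanning the sequence gives T=5, G=6, C=3, A=5.
So N_AT = 10 and N_GC = 9.
Tm = 4·9 + 2·10 = 36 + 20 = 56°C

56°C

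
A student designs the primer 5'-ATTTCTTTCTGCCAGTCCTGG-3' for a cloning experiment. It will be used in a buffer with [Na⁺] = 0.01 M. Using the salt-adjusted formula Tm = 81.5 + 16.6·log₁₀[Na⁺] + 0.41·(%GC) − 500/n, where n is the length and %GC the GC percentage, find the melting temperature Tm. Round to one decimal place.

Length n = 21. C=6, G=4, T=9, A=2
G+C = 10, so %GC = 10/21 × 100 = 47.619%
Salt term: 16.6 × (-2) = -33.2
GC term: 0.41 × 47.619 = 19.524; length term: −500/21 = −23.81
Tm = 81.5 + (-33.2) + 19.524 − 23.81 = 44.014 → 44.0°C

44.0°C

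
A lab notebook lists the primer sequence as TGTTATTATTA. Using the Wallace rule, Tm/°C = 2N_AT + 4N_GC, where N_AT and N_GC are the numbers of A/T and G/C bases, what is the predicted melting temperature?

C=0, T=7, G=1, A=3
So N_AT = 10 and N_GC = 1.
Tm = 4·1 + 2·10 = 4 + 20 = 24°C

24°C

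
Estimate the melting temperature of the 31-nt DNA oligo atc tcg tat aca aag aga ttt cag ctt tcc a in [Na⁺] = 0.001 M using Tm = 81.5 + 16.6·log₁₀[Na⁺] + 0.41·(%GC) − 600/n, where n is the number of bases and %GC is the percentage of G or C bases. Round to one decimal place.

26.9°C

Length n = 31. Scanning the sequence gives G=4, A=10, T=10, C=7.
G+C = 11, so %GC = 11/31 × 100 = 35.484%
Salt term: 16.6 × (-3) = -49.8
GC term: 0.41 × 35.484 = 14.548; length term: −600/31 = −19.355
Tm = 81.5 + (-49.8) + 14.548 − 19.355 = 26.893 → 26.9°C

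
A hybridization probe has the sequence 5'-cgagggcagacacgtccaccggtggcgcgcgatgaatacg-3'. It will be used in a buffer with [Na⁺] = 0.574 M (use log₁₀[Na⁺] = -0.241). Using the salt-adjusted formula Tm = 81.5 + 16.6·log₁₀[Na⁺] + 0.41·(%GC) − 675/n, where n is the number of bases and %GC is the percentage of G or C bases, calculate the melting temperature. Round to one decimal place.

88.3°C

Length n = 40. Scanning the sequence gives A=9, T=4, C=12, G=15.
G+C = 27, so %GC = 27/40 × 100 = 67.5%
Salt term: 16.6 × (-0.241) = -4.001
GC term: 0.41 × 67.5 = 27.675; length term: −675/40 = −16.875
Tm = 81.5 + (-4.001) + 27.675 − 16.875 = 88.299 → 88.3°C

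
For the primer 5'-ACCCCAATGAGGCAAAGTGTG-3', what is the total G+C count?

Base counts: G=6, T=3, A=7, C=5
G+C = 6 + 5 = 11

11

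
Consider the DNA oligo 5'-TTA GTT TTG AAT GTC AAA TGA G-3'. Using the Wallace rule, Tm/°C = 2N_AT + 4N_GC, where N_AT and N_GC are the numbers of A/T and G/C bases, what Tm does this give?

Counting bases: G=5, T=9, A=7, C=1
So N_AT = 16 and N_GC = 6.
Tm = 4·6 + 2·16 = 24 + 32 = 56°C

56°C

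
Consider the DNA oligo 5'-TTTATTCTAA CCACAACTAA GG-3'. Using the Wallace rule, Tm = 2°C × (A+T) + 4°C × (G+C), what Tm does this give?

58°C

G=2, C=5, T=7, A=8
So N_AT = 15 and N_GC = 7.
Tm = 4·7 + 2·15 = 28 + 30 = 58°C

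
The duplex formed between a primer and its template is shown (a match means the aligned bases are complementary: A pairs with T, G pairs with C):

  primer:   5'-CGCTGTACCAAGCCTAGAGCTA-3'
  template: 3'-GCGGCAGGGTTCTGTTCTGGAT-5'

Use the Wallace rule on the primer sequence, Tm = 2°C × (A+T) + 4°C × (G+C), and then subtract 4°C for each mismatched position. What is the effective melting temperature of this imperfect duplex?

Primer base counts: A=6, T=4, G=5, C=7 → A+T=10, G+C=12
Perfect-match Tm = 2(10) + 4(12) = 20 + 48 = 68°C
Mismatches (positions where the bases are not complementary): 5 (at positions 4, 7, 13, 15, 19)
Effective Tm = 68 − 5×4 = 68 − 20 = 48°C

48°C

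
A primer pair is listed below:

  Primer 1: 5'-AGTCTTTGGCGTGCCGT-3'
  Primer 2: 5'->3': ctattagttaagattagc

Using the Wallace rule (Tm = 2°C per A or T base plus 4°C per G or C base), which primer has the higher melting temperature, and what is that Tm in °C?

Primer 1, 54°C

Primer 1: A+T=7, G+C=10 → Tm = 2(7)+4(10) = 54°C
Primer 2: A+T=13, G+C=5 → Tm = 2(13)+4(5) = 46°C
54°C vs 46°C → primer 1 is higher.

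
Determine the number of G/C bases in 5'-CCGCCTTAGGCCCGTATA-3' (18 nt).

11

Scanning the sequence gives G=4, A=3, C=7, T=4.
G+C = 4 + 7 = 11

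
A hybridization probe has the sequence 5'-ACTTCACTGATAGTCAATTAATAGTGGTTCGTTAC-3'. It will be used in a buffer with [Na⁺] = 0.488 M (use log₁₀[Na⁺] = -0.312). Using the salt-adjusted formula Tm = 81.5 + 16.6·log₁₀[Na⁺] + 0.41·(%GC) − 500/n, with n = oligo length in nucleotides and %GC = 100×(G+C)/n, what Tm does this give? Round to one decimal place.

Length n = 35. C=6, A=10, T=13, G=6
G+C = 12, so %GC = 12/35 × 100 = 34.286%
Salt term: 16.6 × (-0.312) = -5.179
GC term: 0.41 × 34.286 = 14.057; length term: −500/35 = −14.286
Tm = 81.5 + (-5.179) + 14.057 − 14.286 = 76.092 → 76.1°C

76.1°C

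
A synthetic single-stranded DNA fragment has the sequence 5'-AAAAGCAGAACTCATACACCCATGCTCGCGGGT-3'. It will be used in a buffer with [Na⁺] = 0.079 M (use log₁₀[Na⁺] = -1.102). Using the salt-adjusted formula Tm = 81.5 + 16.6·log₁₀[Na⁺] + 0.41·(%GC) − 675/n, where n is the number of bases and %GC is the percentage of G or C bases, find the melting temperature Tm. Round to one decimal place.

Length n = 33. Scanning the sequence gives T=5, C=10, A=11, G=7.
G+C = 17, so %GC = 17/33 × 100 = 51.515%
Salt term: 16.6 × (-1.102) = -18.293
GC term: 0.41 × 51.515 = 21.121; length term: −675/33 = −20.455
Tm = 81.5 + (-18.293) + 21.121 − 20.455 = 63.873 → 63.9°C

63.9°C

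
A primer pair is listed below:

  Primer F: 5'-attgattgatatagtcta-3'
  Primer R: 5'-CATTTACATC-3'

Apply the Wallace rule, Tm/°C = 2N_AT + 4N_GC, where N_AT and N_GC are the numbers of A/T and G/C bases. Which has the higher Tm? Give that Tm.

Primer F: A+T=14, G+C=4 → Tm = 2(14)+4(4) = 44°C
Primer R: A+T=7, G+C=3 → Tm = 2(7)+4(3) = 26°C
44°C vs 26°C → primer F is higher.

Primer F, 44°C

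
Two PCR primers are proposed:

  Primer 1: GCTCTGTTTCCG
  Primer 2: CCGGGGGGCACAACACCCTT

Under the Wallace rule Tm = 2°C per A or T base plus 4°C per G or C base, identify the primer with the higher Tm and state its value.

Primer 1: A+T=5, G+C=7 → Tm = 2(5)+4(7) = 38°C
Primer 2: A+T=6, G+C=14 → Tm = 2(6)+4(14) = 68°C
38°C vs 68°C → primer 2 is higher.

Primer 2, 68°C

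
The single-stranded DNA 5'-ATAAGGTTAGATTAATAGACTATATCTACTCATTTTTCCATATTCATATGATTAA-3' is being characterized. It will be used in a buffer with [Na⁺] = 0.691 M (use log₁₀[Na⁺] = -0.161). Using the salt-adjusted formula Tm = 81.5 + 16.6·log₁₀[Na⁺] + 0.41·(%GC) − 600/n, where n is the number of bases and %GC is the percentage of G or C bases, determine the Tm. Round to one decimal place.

Length n = 55. Counting bases: G=5, C=7, T=23, A=20
G+C = 12, so %GC = 12/55 × 100 = 21.818%
Salt term: 16.6 × (-0.161) = -2.673
GC term: 0.41 × 21.818 = 8.945; length term: −600/55 = −10.909
Tm = 81.5 + (-2.673) + 8.945 − 10.909 = 76.863 → 76.9°C

76.9°C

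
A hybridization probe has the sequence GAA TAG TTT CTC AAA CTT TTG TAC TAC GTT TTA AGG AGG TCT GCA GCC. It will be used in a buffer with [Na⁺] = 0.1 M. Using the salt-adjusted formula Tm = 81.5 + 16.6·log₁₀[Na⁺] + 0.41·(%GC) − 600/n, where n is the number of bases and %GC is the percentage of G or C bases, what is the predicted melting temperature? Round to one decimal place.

Length n = 48. Base counts: A=12, T=17, G=10, C=9
G+C = 19, so %GC = 19/48 × 100 = 39.583%
Salt term: 16.6 × (-1) = -16.6
GC term: 0.41 × 39.583 = 16.229; length term: −600/48 = −12.5
Tm = 81.5 + (-16.6) + 16.229 − 12.5 = 68.629 → 68.6°C

68.6°C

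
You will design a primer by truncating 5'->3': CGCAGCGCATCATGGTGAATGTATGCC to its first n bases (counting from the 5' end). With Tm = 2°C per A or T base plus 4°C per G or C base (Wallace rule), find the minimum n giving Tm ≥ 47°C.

First 14 bases: CGCAGCGCATCATG → Tm = 46°C (< 47°C)
First 15 bases: CGCAGCGCATCATGG → Tm = 50°C (≥ 47°C)
Each additional base adds 2°C (A/T) or 4°C (G/C), so Tm is non-decreasing in n; n = 15 is the first length to reach 47°C.

n = 15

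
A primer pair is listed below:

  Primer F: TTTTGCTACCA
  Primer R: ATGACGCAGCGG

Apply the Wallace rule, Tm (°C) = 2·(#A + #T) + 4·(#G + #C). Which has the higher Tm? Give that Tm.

Primer F: A+T=7, G+C=4 → Tm = 2(7)+4(4) = 30°C
Primer R: A+T=4, G+C=8 → Tm = 2(4)+4(8) = 40°C
30°C vs 40°C → primer R is higher.

Primer R, 40°C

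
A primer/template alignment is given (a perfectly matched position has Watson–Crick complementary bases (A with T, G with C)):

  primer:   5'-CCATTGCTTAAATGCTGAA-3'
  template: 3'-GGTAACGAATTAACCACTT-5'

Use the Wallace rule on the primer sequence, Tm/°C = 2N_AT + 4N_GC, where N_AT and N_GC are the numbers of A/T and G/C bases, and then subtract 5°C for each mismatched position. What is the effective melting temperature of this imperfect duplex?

Primer base counts: A=6, T=6, G=3, C=4 → A+T=12, G+C=7
Perfect-match Tm = 2(12) + 4(7) = 24 + 28 = 52°C
Mismatches (positions where the bases are not complementary): 2 (at positions 12, 15)
Effective Tm = 52 − 2×5 = 52 − 10 = 42°C

42°C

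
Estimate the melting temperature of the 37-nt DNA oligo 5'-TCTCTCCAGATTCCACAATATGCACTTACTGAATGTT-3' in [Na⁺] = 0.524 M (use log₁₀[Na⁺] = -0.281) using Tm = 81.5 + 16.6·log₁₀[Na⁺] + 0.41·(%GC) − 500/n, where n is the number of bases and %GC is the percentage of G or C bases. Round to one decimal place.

Length n = 37. Counting bases: C=10, G=4, T=13, A=10
G+C = 14, so %GC = 14/37 × 100 = 37.838%
Salt term: 16.6 × (-0.281) = -4.665
GC term: 0.41 × 37.838 = 15.514; length term: −500/37 = −13.514
Tm = 81.5 + (-4.665) + 15.514 − 13.514 = 78.835 → 78.8°C

78.8°C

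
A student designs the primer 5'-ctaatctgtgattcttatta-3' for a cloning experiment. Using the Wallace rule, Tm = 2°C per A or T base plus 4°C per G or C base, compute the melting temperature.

T=10, G=2, A=5, C=3
AT pairs contribute 15, GC pairs contribute 5.
Tm = 4·5 + 2·15 = 20 + 30 = 50°C

50°C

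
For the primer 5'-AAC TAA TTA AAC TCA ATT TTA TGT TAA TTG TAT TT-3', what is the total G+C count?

5

Base counts: G=2, C=3, T=17, A=13
Total G or C: 2 + 3 = 5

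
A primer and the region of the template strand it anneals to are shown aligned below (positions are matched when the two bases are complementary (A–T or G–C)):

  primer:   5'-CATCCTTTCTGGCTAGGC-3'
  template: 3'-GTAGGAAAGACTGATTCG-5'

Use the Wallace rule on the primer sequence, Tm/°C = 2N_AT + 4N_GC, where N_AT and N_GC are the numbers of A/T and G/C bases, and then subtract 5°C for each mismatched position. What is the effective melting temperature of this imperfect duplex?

46°C

Primer base counts: A=2, T=6, G=4, C=6 → A+T=8, G+C=10
Perfect-match Tm = 2(8) + 4(10) = 16 + 40 = 56°C
Mismatches (positions where the bases are not complementary): 2 (at positions 12, 16)
Effective Tm = 56 − 2×5 = 56 − 10 = 46°C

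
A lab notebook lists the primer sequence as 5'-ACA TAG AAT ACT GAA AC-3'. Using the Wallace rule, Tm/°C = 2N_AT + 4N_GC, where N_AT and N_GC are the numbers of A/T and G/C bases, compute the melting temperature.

44°C

Base counts: C=3, T=3, A=9, G=2
A+T = 12, G+C = 5
Tm = 2(12) + 4(5) = 24 + 20 = 44°C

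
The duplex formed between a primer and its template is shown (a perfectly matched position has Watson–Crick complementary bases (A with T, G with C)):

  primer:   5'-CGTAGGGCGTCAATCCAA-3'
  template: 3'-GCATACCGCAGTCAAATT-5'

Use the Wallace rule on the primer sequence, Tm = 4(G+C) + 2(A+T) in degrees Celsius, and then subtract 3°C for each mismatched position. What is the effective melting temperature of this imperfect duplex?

Primer base counts: A=5, T=3, G=5, C=5 → A+T=8, G+C=10
Perfect-match Tm = 2(8) + 4(10) = 16 + 40 = 56°C
Mismatches (positions where the bases are not complementary): 4 (at positions 5, 13, 15, 16)
Effective Tm = 56 − 4×3 = 56 − 12 = 44°C

44°C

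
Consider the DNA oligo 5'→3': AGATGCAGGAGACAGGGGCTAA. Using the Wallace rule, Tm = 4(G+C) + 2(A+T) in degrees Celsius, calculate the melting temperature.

68°C

Base counts: A=8, G=9, C=3, T=2
AT pairs contribute 10, GC pairs contribute 12.
Tm = 4·12 + 2·10 = 48 + 20 = 68°C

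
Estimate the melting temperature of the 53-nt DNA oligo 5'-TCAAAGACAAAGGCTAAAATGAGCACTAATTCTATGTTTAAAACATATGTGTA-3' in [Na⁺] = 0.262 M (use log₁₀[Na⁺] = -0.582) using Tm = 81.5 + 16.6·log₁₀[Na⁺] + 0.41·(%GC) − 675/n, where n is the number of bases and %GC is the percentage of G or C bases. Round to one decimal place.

70.7°C

Length n = 53. Scanning the sequence gives G=8, T=15, A=23, C=7.
G+C = 15, so %GC = 15/53 × 100 = 28.302%
Salt term: 16.6 × (-0.582) = -9.661
GC term: 0.41 × 28.302 = 11.604; length term: −675/53 = −12.736
Tm = 81.5 + (-9.661) + 11.604 − 12.736 = 70.707 → 70.7°C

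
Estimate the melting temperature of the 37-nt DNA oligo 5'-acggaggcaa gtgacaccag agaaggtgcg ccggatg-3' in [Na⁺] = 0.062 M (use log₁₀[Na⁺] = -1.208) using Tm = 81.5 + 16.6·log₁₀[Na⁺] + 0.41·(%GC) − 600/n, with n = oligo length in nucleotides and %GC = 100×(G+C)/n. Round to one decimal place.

Length n = 37. Counting bases: A=11, G=15, T=3, C=8
G+C = 23, so %GC = 23/37 × 100 = 62.162%
Salt term: 16.6 × (-1.208) = -20.053
GC term: 0.41 × 62.162 = 25.486; length term: −600/37 = −16.216
Tm = 81.5 + (-20.053) + 25.486 − 16.216 = 70.717 → 70.7°C

70.7°C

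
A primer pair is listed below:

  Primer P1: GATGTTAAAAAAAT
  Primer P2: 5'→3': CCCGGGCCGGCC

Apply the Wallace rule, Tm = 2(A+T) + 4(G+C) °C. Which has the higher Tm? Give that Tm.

Primer P1: A+T=12, G+C=2 → Tm = 2(12)+4(2) = 32°C
Primer P2: A+T=0, G+C=12 → Tm = 2(0)+4(12) = 48°C
32°C vs 48°C → primer P2 is higher.

Primer P2, 48°C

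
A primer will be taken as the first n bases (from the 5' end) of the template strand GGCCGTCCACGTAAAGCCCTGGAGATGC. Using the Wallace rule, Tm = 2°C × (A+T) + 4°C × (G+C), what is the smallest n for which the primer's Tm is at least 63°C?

n = 19

First 18 bases: GGCCGTCCACGTAAAGCC → Tm = 60°C (< 63°C)
First 19 bases: GGCCGTCCACGTAAAGCCC → Tm = 64°C (≥ 63°C)
Each additional base adds 2°C (A/T) or 4°C (G/C), so Tm is non-decreasing in n; n = 19 is the first length to reach 63°C.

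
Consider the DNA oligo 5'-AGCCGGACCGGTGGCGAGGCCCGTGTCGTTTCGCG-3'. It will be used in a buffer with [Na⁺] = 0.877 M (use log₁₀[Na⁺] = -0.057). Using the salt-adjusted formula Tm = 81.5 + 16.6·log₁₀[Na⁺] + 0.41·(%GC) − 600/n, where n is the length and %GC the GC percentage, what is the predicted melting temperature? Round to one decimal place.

93.9°C

Length n = 35. Counting bases: T=6, G=15, A=3, C=11
G+C = 26, so %GC = 26/35 × 100 = 74.286%
Salt term: 16.6 × (-0.057) = -0.946
GC term: 0.41 × 74.286 = 30.457; length term: −600/35 = −17.143
Tm = 81.5 + (-0.946) + 30.457 − 17.143 = 93.868 → 93.9°C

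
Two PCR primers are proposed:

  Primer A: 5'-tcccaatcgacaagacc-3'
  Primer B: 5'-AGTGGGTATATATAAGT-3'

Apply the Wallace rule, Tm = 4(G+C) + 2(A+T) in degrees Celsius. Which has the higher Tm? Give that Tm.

Primer A, 52°C

Primer A: A+T=8, G+C=9 → Tm = 2(8)+4(9) = 52°C
Primer B: A+T=12, G+C=5 → Tm = 2(12)+4(5) = 44°C
52°C vs 44°C → primer A is higher.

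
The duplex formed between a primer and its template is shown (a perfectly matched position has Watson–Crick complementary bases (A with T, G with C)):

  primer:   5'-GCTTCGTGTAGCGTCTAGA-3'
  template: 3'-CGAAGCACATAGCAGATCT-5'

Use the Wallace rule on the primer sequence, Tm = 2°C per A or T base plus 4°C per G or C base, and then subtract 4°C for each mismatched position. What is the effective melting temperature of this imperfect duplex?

54°C

Primer base counts: A=3, T=6, G=6, C=4 → A+T=9, G+C=10
Perfect-match Tm = 2(9) + 4(10) = 18 + 40 = 58°C
Mismatches (positions where the bases are not complementary): 1 (at position 11)
Effective Tm = 58 − 1×4 = 58 − 4 = 54°C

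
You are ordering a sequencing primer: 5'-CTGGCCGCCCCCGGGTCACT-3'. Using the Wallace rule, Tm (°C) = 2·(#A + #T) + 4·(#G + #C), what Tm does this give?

72°C

Scanning the sequence gives G=6, C=10, T=3, A=1.
So N_AT = 4 and N_GC = 16.
Tm = 2×4 + 4×16 = 72°C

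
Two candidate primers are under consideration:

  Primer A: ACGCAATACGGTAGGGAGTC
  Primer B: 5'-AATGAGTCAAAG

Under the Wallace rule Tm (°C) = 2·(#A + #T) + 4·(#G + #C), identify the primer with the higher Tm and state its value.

Primer A: A+T=9, G+C=11 → Tm = 2(9)+4(11) = 62°C
Primer B: A+T=8, G+C=4 → Tm = 2(8)+4(4) = 32°C
62°C vs 32°C → primer A is higher.

Primer A, 62°C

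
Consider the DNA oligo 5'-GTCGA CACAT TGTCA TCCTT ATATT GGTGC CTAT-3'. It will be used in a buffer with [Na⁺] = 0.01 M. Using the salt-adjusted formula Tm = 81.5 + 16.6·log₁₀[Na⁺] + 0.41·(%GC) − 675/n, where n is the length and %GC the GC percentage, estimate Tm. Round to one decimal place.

45.3°C

Length n = 34. Base counts: G=6, T=13, C=8, A=7
G+C = 14, so %GC = 14/34 × 100 = 41.176%
Salt term: 16.6 × (-2) = -33.2
GC term: 0.41 × 41.176 = 16.882; length term: −675/34 = −19.853
Tm = 81.5 + (-33.2) + 16.882 − 19.853 = 45.329 → 45.3°C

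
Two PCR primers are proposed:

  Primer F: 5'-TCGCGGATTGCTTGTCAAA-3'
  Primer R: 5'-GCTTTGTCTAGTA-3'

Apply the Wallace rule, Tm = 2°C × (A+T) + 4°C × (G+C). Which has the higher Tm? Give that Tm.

Primer F, 56°C

Primer F: A+T=10, G+C=9 → Tm = 2(10)+4(9) = 56°C
Primer R: A+T=8, G+C=5 → Tm = 2(8)+4(5) = 36°C
56°C vs 36°C → primer F is higher.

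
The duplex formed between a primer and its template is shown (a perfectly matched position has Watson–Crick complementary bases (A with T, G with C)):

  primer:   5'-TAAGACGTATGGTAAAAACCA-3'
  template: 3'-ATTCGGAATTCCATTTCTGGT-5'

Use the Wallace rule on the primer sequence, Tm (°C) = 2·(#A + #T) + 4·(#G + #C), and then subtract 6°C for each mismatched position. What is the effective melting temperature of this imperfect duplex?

Primer base counts: A=10, T=4, G=4, C=3 → A+T=14, G+C=7
Perfect-match Tm = 2(14) + 4(7) = 28 + 28 = 56°C
Mismatches (positions where the bases are not complementary): 4 (at positions 5, 7, 10, 17)
Effective Tm = 56 − 4×6 = 56 − 24 = 32°C

32°C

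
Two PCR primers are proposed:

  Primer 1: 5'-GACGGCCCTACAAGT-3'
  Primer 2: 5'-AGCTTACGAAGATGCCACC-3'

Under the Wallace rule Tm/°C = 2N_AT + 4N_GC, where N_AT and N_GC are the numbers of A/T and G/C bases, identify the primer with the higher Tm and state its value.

Primer 1: A+T=6, G+C=9 → Tm = 2(6)+4(9) = 48°C
Primer 2: A+T=9, G+C=10 → Tm = 2(9)+4(10) = 58°C
48°C vs 58°C → primer 2 is higher.

Primer 2, 58°C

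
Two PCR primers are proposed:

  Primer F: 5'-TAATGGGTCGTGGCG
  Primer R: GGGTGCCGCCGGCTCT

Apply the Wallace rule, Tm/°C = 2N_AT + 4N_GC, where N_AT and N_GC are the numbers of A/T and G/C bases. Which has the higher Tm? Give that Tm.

Primer F: A+T=6, G+C=9 → Tm = 2(6)+4(9) = 48°C
Primer R: A+T=3, G+C=13 → Tm = 2(3)+4(13) = 58°C
48°C vs 58°C → primer R is higher.

Primer R, 58°C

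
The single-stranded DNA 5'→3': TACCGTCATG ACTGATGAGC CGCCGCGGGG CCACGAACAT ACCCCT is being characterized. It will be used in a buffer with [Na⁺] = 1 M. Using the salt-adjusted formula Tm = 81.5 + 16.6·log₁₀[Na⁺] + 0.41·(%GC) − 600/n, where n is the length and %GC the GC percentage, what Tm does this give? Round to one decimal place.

Length n = 46. G=12, A=10, C=17, T=7
G+C = 29, so %GC = 29/46 × 100 = 63.043%
Salt term: 16.6 × (0) = 0
GC term: 0.41 × 63.043 = 25.848; length term: −600/46 = −13.043
Tm = 81.5 + (0) + 25.848 − 13.043 = 94.305 → 94.3°C

94.3°C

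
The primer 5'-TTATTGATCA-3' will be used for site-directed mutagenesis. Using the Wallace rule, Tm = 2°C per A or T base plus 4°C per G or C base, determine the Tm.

A=3, C=1, G=1, T=5
AT pairs contribute 8, GC pairs contribute 2.
Tm = 2×8 + 4×2 = 24°C

24°C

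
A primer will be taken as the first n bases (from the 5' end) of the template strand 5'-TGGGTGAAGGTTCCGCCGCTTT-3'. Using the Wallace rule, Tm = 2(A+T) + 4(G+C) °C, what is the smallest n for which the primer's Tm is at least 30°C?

n = 10

First 9 bases: TGGGTGAAG → Tm = 28°C (< 30°C)
First 10 bases: TGGGTGAAGG → Tm = 32°C (≥ 30°C)
Each additional base adds 2°C (A/T) or 4°C (G/C), so Tm is non-decreasing in n; n = 10 is the first length to reach 30°C.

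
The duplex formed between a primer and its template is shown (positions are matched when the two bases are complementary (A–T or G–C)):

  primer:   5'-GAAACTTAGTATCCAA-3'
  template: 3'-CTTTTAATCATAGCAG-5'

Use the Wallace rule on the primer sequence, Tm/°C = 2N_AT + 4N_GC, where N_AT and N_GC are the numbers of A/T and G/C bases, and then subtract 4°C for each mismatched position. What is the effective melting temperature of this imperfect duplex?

Primer base counts: A=7, T=4, G=2, C=3 → A+T=11, G+C=5
Perfect-match Tm = 2(11) + 4(5) = 22 + 20 = 42°C
Mismatches (positions where the bases are not complementary): 4 (at positions 5, 14, 15, 16)
Effective Tm = 42 − 4×4 = 42 − 16 = 26°C

26°C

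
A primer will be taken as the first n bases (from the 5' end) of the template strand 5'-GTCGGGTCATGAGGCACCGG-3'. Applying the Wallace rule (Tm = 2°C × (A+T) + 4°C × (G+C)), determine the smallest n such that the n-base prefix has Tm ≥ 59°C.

First 17 bases: GTCGGGTCATGAGGCAC → Tm = 56°C (< 59°C)
First 18 bases: GTCGGGTCATGAGGCACC → Tm = 60°C (≥ 59°C)
Each additional base adds 2°C (A/T) or 4°C (G/C), so Tm is non-decreasing in n; n = 18 is the first length to reach 59°C.

n = 18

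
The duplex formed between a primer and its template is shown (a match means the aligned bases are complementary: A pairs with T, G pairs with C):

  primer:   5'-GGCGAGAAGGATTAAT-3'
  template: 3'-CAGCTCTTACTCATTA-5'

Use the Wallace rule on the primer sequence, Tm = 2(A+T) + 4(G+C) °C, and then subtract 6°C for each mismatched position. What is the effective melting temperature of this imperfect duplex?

Primer base counts: A=6, T=3, G=6, C=1 → A+T=9, G+C=7
Perfect-match Tm = 2(9) + 4(7) = 18 + 28 = 46°C
Mismatches (positions where the bases are not complementary): 3 (at positions 2, 9, 12)
Effective Tm = 46 − 3×6 = 46 − 18 = 28°C

28°C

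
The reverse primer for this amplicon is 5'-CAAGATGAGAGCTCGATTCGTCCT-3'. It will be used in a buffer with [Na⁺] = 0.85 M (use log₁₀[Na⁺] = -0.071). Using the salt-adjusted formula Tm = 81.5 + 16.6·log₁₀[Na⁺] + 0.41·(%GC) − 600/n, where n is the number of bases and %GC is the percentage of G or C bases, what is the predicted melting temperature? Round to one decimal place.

75.8°C

Length n = 24. A=6, G=6, C=6, T=6
G+C = 12, so %GC = 12/24 × 100 = 50%
Salt term: 16.6 × (-0.071) = -1.179
GC term: 0.41 × 50 = 20.5; length term: −600/24 = −25
Tm = 81.5 + (-1.179) + 20.5 − 25 = 75.821 → 75.8°C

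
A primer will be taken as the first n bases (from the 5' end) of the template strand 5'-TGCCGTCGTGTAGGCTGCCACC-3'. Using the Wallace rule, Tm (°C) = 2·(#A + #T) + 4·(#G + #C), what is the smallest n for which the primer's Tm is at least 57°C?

n = 18

First 17 bases: TGCCGTCGTGTAGGCTG → Tm = 56°C (< 57°C)
First 18 bases: TGCCGTCGTGTAGGCTGC → Tm = 60°C (≥ 57°C)
Since every base adds ≥2°C, Tm only increases with n, so the threshold is first crossed at n = 18.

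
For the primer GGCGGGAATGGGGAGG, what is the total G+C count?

Scanning the sequence gives A=3, C=1, T=1, G=11.
G+C = 11 + 1 = 12

12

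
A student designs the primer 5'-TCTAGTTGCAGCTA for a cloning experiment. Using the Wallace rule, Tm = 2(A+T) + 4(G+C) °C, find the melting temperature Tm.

40°C

T=5, C=3, A=3, G=3
A+T = 8, G+C = 6
Tm = 4·6 + 2·8 = 24 + 16 = 40°C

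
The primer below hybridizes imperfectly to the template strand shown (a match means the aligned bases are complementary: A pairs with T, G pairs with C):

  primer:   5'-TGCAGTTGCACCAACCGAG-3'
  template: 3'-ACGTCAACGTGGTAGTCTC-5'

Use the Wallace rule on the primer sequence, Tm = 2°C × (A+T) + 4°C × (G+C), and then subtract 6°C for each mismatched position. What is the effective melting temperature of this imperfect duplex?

Primer base counts: A=5, T=3, G=5, C=6 → A+T=8, G+C=11
Perfect-match Tm = 2(8) + 4(11) = 16 + 44 = 60°C
Mismatches (positions where the bases are not complementary): 2 (at positions 14, 16)
Effective Tm = 60 − 2×6 = 60 − 12 = 48°C

48°C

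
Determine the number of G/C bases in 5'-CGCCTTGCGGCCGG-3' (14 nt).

Counting bases: G=6, C=6, A=0, T=2
Total G or C: 6 + 6 = 12

12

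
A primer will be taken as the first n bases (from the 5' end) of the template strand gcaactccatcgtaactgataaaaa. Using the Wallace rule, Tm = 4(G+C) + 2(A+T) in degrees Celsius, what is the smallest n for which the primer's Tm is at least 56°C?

First 18 bases: GCAACTCCATCGTAACTG → Tm = 54°C (< 56°C)
First 19 bases: GCAACTCCATCGTAACTGA → Tm = 56°C (≥ 56°C)
Since every base adds ≥2°C, Tm only increases with n, so the threshold is first crossed at n = 19.

n = 19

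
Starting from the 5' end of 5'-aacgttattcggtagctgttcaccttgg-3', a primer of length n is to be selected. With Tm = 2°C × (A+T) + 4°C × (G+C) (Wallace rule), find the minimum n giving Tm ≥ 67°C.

First 23 bases: AACGTTATTCGGTAGCTGTTCAC → Tm = 66°C (< 67°C)
First 24 bases: AACGTTATTCGGTAGCTGTTCACC → Tm = 70°C (≥ 67°C)
Each additional base adds 2°C (A/T) or 4°C (G/C), so Tm is non-decreasing in n; n = 24 is the first length to reach 67°C.

n = 24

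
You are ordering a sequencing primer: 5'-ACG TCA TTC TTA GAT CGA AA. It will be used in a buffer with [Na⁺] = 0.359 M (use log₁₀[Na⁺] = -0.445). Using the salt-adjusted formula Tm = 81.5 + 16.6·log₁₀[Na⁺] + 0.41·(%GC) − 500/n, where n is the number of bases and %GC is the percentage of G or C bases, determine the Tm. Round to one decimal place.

Length n = 20. G=3, A=7, T=6, C=4
G+C = 7, so %GC = 7/20 × 100 = 35%
Salt term: 16.6 × (-0.445) = -7.387
GC term: 0.41 × 35 = 14.35; length term: −500/20 = −25
Tm = 81.5 + (-7.387) + 14.35 − 25 = 63.463 → 63.5°C

63.5°C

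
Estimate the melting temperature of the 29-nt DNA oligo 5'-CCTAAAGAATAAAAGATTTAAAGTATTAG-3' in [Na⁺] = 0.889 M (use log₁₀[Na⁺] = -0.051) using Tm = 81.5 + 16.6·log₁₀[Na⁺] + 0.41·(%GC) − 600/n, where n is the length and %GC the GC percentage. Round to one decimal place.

68.4°C

Length n = 29. C=2, A=15, T=8, G=4
G+C = 6, so %GC = 6/29 × 100 = 20.69%
Salt term: 16.6 × (-0.051) = -0.847
GC term: 0.41 × 20.69 = 8.483; length term: −600/29 = −20.69
Tm = 81.5 + (-0.847) + 8.483 − 20.69 = 68.446 → 68.4°C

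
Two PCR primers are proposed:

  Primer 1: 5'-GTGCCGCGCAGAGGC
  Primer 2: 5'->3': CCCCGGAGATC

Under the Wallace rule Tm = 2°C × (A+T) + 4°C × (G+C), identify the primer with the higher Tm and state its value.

Primer 1, 54°C

Primer 1: A+T=3, G+C=12 → Tm = 2(3)+4(12) = 54°C
Primer 2: A+T=3, G+C=8 → Tm = 2(3)+4(8) = 38°C
54°C vs 38°C → primer 1 is higher.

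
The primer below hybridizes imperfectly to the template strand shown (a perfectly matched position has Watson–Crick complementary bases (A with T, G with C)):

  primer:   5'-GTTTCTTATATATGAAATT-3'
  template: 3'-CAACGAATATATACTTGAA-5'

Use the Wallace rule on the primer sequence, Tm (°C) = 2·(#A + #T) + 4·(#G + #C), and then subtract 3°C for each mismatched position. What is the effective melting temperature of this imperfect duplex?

Primer base counts: A=6, T=10, G=2, C=1 → A+T=16, G+C=3
Perfect-match Tm = 2(16) + 4(3) = 32 + 12 = 44°C
Mismatches (positions where the bases are not complementary): 2 (at positions 4, 17)
Effective Tm = 44 − 2×3 = 44 − 6 = 38°C

38°C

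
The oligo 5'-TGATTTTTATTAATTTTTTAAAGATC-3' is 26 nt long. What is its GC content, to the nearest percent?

12%

Scanning the sequence gives G=2, T=15, C=1, A=8.
G+C = 2 + 1 = 3 out of 26 bases
%GC = 3/26 × 100 = 11.54% ≈ 12%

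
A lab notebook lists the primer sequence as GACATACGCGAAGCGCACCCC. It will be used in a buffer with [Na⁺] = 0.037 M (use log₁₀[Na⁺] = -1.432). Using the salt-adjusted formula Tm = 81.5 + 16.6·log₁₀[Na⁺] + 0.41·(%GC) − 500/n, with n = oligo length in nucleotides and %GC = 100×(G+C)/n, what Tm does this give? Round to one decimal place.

61.3°C

Length n = 21. Base counts: T=1, A=6, G=5, C=9
G+C = 14, so %GC = 14/21 × 100 = 66.667%
Salt term: 16.6 × (-1.432) = -23.771
GC term: 0.41 × 66.667 = 27.333; length term: −500/21 = −23.81
Tm = 81.5 + (-23.771) + 27.333 − 23.81 = 61.252 → 61.3°C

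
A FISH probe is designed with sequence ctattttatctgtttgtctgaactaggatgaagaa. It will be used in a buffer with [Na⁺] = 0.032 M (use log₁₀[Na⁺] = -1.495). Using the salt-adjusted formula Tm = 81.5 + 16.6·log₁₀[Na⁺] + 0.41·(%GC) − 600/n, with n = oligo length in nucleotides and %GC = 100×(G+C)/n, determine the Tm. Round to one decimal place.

Length n = 35. Scanning the sequence gives C=4, G=7, A=10, T=14.
G+C = 11, so %GC = 11/35 × 100 = 31.429%
Salt term: 16.6 × (-1.495) = -24.817
GC term: 0.41 × 31.429 = 12.886; length term: −600/35 = −17.143
Tm = 81.5 + (-24.817) + 12.886 − 17.143 = 52.426 → 52.4°C

52.4°C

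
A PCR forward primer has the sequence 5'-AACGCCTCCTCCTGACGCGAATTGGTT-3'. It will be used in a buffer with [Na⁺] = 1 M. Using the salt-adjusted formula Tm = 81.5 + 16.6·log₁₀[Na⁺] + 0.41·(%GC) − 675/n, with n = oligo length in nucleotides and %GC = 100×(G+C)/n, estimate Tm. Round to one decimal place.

Length n = 27. T=7, G=6, C=9, A=5
G+C = 15, so %GC = 15/27 × 100 = 55.556%
Salt term: 16.6 × (0) = 0
GC term: 0.41 × 55.556 = 22.778; length term: −675/27 = −25
Tm = 81.5 + (0) + 22.778 − 25 = 79.278 → 79.3°C

79.3°C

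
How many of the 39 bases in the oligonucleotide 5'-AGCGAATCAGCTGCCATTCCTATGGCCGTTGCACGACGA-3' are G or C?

22

Base counts: A=9, T=8, C=12, G=10
G+C = 10 + 12 = 22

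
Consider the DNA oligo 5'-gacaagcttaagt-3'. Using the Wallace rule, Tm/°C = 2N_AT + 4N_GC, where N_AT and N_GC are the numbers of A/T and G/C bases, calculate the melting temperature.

36°C

Scanning the sequence gives T=3, G=3, C=2, A=5.
AT pairs contribute 8, GC pairs contribute 5.
Tm = 2(8) + 4(5) = 16 + 20 = 36°C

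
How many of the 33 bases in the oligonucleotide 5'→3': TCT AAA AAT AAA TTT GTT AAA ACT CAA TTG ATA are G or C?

5

Counting bases: A=16, G=2, C=3, T=12
Total G or C: 2 + 3 = 5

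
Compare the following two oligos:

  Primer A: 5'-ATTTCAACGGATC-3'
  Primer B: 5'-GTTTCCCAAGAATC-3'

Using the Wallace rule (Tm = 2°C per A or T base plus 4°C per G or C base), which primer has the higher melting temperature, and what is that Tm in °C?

Primer B, 40°C

Primer A: A+T=8, G+C=5 → Tm = 2(8)+4(5) = 36°C
Primer B: A+T=8, G+C=6 → Tm = 2(8)+4(6) = 40°C
36°C vs 40°C → primer B is higher.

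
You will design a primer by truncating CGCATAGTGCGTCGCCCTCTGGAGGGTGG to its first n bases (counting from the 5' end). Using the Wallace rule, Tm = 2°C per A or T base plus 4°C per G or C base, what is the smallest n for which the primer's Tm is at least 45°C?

First 13 bases: CGCATAGTGCGTC → Tm = 42°C (< 45°C)
First 14 bases: CGCATAGTGCGTCG → Tm = 46°C (≥ 45°C)
Each additional base adds 2°C (A/T) or 4°C (G/C), so Tm is non-decreasing in n; n = 14 is the first length to reach 45°C.

n = 14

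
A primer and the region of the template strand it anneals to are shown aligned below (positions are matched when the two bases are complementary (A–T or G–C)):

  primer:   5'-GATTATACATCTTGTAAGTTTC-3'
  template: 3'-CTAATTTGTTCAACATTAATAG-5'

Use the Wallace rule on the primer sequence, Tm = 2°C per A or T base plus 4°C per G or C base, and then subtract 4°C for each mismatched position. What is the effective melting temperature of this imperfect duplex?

Primer base counts: A=6, T=10, G=3, C=3 → A+T=16, G+C=6
Perfect-match Tm = 2(16) + 4(6) = 32 + 24 = 56°C
Mismatches (positions where the bases are not complementary): 5 (at positions 6, 10, 11, 18, 20)
Effective Tm = 56 − 5×4 = 56 − 20 = 36°C

36°C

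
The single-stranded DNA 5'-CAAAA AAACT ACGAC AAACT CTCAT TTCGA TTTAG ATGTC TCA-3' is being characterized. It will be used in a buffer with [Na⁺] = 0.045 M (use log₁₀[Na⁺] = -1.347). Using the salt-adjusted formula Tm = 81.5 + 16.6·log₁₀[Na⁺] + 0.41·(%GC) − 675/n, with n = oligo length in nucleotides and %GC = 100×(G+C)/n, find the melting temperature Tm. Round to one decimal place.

56.8°C

Length n = 43. Scanning the sequence gives T=12, A=17, G=4, C=10.
G+C = 14, so %GC = 14/43 × 100 = 32.558%
Salt term: 16.6 × (-1.347) = -22.36
GC term: 0.41 × 32.558 = 13.349; length term: −675/43 = −15.698
Tm = 81.5 + (-22.36) + 13.349 − 15.698 = 56.791 → 56.8°C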